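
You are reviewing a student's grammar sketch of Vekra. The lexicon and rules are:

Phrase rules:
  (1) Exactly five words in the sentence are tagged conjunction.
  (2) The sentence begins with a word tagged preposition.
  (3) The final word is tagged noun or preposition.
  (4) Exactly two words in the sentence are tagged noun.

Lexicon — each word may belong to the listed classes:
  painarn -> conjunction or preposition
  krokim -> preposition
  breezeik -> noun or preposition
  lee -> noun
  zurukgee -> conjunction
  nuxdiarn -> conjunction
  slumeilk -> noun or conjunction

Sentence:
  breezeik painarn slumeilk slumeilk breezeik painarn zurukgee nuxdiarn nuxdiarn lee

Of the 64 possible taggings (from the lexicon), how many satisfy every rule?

Candidates per position — 1:breezeik {noun,preposition}; 2:painarn {conjunction,preposition}; 3:slumeilk {noun,conjunction}; 4:slumeilk {noun,conjunction}; 5:breezeik {noun,preposition}; 6:painarn {conjunction,preposition}; 7:zurukgee {conjunction}; 8:nuxdiarn {conjunction}; 9:nuxdiarn {conjunction}; 10:lee {noun}.
There are 64 candidate sequences in total.
The sequences that satisfy every rule: preposition conjunction noun conjunction preposition preposition conjunction conjunction conjunction noun; preposition conjunction conjunction noun preposition preposition conjunction conjunction conjunction noun; preposition preposition noun conjunction preposition conjunction conjunction conjunction conjunction noun; preposition preposition conjunction noun preposition conjunction conjunction conjunction conjunction noun; preposition preposition conjunction conjunction noun preposition conjunction conjunction conjunction noun.
Count = 5.

5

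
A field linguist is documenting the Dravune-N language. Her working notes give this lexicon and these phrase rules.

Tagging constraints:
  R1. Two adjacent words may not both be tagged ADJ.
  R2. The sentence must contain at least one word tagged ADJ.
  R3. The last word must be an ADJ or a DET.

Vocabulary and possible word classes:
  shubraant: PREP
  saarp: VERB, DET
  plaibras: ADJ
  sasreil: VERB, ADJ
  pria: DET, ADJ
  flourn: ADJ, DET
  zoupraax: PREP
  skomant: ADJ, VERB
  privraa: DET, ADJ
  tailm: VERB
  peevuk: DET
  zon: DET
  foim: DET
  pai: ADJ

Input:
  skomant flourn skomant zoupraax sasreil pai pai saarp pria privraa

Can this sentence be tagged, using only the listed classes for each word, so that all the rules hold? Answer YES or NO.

NO

Candidates per position — 1:skomant {ADJ,VERB}; 2:flourn {ADJ,DET}; 3:skomant {ADJ,VERB}; 4:zoupraax {PREP}; 5:sasreil {VERB,ADJ}; 6:pai {ADJ}; 7:pai {ADJ}; 8:saarp {VERB,DET}; 9:pria {DET,ADJ}; 10:privraa {DET,ADJ}.
Rule 1 cannot be satisfied by any choice of tags from the lexicon.
So there is no consistent tagging.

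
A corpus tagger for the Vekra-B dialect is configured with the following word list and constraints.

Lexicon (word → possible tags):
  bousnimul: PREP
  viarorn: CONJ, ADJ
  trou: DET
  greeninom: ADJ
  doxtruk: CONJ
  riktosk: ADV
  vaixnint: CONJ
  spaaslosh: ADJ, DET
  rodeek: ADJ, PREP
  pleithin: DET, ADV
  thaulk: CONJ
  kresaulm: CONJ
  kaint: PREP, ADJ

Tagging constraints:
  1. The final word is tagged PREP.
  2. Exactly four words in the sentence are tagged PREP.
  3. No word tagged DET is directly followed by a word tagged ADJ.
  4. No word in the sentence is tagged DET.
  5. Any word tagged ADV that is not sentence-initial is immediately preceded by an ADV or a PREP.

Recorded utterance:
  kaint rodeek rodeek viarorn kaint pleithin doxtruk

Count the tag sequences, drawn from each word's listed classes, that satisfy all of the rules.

0

Candidates per position — 1:kaint {PREP,ADJ}; 2:rodeek {ADJ,PREP}; 3:rodeek {ADJ,PREP}; 4:viarorn {CONJ,ADJ}; 5:kaint {PREP,ADJ}; 6:pleithin {DET,ADV}; 7:doxtruk {CONJ}.
There are 64 candidate sequences in total.
Rule 1 cannot be satisfied by any choice of tags from the lexicon.
So there is no consistent tagging.
Count = 0.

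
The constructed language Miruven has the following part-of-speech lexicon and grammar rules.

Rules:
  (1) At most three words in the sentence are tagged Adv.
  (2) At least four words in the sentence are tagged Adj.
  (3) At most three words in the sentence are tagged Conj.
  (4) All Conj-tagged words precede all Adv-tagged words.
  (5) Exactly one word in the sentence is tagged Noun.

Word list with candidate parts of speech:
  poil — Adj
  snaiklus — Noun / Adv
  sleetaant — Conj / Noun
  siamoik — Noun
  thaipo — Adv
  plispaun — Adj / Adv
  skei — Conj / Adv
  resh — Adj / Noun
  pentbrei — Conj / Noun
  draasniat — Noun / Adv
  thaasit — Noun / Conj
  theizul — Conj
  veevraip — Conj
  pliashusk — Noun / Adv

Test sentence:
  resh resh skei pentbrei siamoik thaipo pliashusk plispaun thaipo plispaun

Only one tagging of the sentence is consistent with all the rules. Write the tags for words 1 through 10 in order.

Candidates per position — 1:resh {Adj,Noun}; 2:resh {Adj,Noun}; 3:skei {Conj,Adv}; 4:pentbrei {Conj,Noun}; 5:siamoik {Noun}; 6:thaipo {Adv}; 7:pliashusk {Noun,Adv}; 8:plispaun {Adj,Adv}; 9:thaipo {Adv}; 10:plispaun {Adj,Adv}.
At position 1, choosing Noun makes rule 2 impossible to satisfy; hence Adj.
At position 2, choosing Noun makes rule 2 impossible to satisfy; hence Adj.
At position 4, choosing Noun makes rule 5 impossible to satisfy; hence Conj.
At position 7, choosing Noun makes rule 5 impossible to satisfy; hence Adv.
At position 8, choosing Adv makes rule 1 impossible to satisfy; hence Adj.
At position 10, choosing Adv makes rule 1 impossible to satisfy; hence Adj.
At position 3, choosing Adv makes rule 1 impossible to satisfy; hence Conj.
The only consistent sequence is: Adj Adj Conj Conj Noun Adv Adv Adj Adv Adj.
Rule-by-rule: rule 1 ok; rule 2 ok; rule 3 ok; rule 4 ok; rule 5 ok.

Adj Adj Conj Conj Noun Adv Adv Adj Adv Adj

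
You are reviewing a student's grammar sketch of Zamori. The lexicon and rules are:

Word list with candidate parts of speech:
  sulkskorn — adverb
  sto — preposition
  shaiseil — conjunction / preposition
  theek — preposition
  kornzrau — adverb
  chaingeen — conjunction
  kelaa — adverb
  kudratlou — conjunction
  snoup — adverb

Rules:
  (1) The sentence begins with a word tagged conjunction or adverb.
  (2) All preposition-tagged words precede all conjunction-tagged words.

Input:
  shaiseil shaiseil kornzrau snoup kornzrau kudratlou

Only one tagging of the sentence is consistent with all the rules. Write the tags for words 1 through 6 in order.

Candidates per position — 1:shaiseil {conjunction,preposition}; 2:shaiseil {conjunction,preposition}; 3:kornzrau {adverb}; 4:snoup {adverb}; 5:kornzrau {adverb}; 6:kudratlou {conjunction}.
If word 1 were preposition, no tagging could satisfy rule 1; so word 1 is conjunction.
If word 2 were preposition, no tagging could satisfy rule 2; so word 2 is conjunction.
The only consistent sequence is: conjunction conjunction adverb adverb adverb conjunction.
Check: rule 1 satisfied; rule 2 satisfied.

conjunction conjunction adverb adverb adverb conjunction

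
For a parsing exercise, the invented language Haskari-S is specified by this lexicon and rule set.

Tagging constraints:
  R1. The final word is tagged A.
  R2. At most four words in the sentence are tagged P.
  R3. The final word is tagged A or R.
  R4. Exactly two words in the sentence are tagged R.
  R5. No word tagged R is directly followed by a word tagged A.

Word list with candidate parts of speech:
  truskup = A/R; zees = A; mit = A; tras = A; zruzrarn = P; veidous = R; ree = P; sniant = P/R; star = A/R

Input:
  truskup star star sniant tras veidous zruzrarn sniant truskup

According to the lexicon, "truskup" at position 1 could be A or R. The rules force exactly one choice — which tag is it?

A

Candidates per position — 1:truskup {A,R}; 2:star {A,R}; 3:star {A,R}; 4:sniant {P,R}; 5:tras {A}; 6:veidous {R}; 7:zruzrarn {P}; 8:sniant {P,R}; 9:truskup {A,R}.
Position 4: R is ruled out by rule 5; that leaves P.
Position 9: R is ruled out by rule 1; that leaves A.
Position 8: R is ruled out by rule 5; that leaves P.
Position 1: the remaining choice is settled jointly with positions 2, 3 — only A at position 1 is part of a tagging that satisfies every rule.
That leaves exactly one tagging: A A R P A R P P A.
Checking: rule 1 holds; rule 2 holds; rule 3 holds; rule 4 holds; rule 5 holds.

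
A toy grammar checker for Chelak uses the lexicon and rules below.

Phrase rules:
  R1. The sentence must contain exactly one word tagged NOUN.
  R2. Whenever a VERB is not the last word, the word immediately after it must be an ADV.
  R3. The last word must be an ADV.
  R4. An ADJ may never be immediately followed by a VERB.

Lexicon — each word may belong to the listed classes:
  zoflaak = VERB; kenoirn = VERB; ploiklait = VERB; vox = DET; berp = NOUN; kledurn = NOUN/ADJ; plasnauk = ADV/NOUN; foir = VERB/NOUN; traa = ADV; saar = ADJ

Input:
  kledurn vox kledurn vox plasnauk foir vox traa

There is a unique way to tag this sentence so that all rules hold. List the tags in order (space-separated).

ADJ DET ADJ DET ADV NOUN DET ADV

Candidates per position — 1:kledurn {NOUN,ADJ}; 2:vox {DET}; 3:kledurn {NOUN,ADJ}; 4:vox {DET}; 5:plasnauk {ADV,NOUN}; 6:foir {VERB,NOUN}; 7:vox {DET}; 8:traa {ADV}.
At position 6, choosing VERB makes rule 2 impossible to satisfy; hence NOUN.
At position 1, choosing NOUN makes rule 1 impossible to satisfy; hence ADJ.
At position 3, choosing NOUN makes rule 1 impossible to satisfy; hence ADJ.
At position 5, choosing NOUN makes rule 1 impossible to satisfy; hence ADV.
The only consistent sequence is: ADJ DET ADJ DET ADV NOUN DET ADV.
Checking: rule 1 holds; rule 2 holds; rule 3 holds; rule 4 holds.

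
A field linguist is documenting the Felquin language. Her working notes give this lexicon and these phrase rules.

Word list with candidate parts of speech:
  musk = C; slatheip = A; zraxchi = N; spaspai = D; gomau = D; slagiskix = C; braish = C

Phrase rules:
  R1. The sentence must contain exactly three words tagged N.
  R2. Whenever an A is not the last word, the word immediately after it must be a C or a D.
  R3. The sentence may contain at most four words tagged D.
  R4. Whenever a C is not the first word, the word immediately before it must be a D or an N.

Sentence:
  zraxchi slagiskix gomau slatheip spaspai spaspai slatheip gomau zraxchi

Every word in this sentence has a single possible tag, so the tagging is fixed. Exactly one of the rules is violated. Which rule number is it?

1

Fixed tagging: N C D A D D A D N.
Rule check: R1 fail, R2 pass, R3 pass, R4 pass.
Only rule 1 fails.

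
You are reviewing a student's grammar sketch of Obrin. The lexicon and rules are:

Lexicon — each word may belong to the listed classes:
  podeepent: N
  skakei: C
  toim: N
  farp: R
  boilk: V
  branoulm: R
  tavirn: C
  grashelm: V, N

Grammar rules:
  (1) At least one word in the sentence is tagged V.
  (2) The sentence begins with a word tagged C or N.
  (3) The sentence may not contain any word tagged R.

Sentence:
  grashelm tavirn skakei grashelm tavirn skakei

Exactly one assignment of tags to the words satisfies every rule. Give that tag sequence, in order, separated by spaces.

N C C V C C

Candidates per position — 1:grashelm {V,N}; 2:tavirn {C}; 3:skakei {C}; 4:grashelm {V,N}; 5:tavirn {C}; 6:skakei {C}.
Position 1: tagging it V would leave rule 2 unsatisfiable, so it must be N.
Position 4: tagging it N would leave rule 1 unsatisfiable, so it must be V.
The unique satisfying tagging is: N C C V C C.
Rule-by-rule: rule 1 ✓; rule 2 ✓; rule 3 ✓.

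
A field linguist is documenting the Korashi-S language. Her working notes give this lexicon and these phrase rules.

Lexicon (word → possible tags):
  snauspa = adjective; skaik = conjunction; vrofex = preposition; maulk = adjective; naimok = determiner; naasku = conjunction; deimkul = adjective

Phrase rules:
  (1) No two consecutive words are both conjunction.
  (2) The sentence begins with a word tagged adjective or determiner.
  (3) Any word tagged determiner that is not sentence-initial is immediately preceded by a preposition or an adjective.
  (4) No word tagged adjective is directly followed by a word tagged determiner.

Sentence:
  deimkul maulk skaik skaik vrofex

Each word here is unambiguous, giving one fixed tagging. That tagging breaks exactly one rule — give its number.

1

Fixed tagging: adjective adjective conjunction conjunction preposition.
Rule check: R1 ✗, R2 ✓, R3 ✓, R4 ✓.
Only rule 1 fails.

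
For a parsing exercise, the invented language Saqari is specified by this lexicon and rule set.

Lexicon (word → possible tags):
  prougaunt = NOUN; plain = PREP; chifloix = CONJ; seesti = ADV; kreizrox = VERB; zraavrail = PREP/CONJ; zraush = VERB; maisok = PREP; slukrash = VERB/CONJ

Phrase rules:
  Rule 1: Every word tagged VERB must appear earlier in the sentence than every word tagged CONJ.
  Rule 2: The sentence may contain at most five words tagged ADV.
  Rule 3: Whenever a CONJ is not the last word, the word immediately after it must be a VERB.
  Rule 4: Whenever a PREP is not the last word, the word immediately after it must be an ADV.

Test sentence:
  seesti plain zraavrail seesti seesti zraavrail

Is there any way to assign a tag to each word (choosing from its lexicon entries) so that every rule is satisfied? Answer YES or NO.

Candidates per position — 1:seesti {ADV}; 2:plain {PREP}; 3:zraavrail {PREP,CONJ}; 4:seesti {ADV}; 5:seesti {ADV}; 6:zraavrail {PREP,CONJ}.
Rule 4 cannot be satisfied by any choice of tags from the lexicon.
So there is no consistent tagging.

NO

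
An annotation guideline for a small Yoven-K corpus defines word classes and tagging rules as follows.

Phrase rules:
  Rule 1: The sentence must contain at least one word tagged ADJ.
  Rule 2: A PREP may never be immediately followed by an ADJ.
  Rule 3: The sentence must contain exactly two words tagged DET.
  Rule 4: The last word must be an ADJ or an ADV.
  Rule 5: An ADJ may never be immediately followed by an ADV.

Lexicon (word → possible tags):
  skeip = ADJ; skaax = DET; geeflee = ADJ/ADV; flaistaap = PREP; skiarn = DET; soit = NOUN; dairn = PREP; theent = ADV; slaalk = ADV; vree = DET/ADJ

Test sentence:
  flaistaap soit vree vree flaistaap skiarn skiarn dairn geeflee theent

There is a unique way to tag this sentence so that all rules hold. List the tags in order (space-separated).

PREP NOUN ADJ ADJ PREP DET DET PREP ADV ADV

Candidates per position — 1:flaistaap {PREP}; 2:soit {NOUN}; 3:vree {DET,ADJ}; 4:vree {DET,ADJ}; 5:flaistaap {PREP}; 6:skiarn {DET}; 7:skiarn {DET}; 8:dairn {PREP}; 9:geeflee {ADJ,ADV}; 10:theent {ADV}.
Word 3 cannot be DET — rule 3 would then fail for every completion. It is ADJ.
Word 4 cannot be DET — rule 3 would then fail for every completion. It is ADJ.
Word 9 cannot be ADJ — rule 2 would then fail for every completion. It is ADV.
That leaves exactly one tagging: PREP NOUN ADJ ADJ PREP DET DET PREP ADV ADV.
Verifying each rule — rule 1 ok; rule 2 ok; rule 3 ok; rule 4 ok; rule 5 ok.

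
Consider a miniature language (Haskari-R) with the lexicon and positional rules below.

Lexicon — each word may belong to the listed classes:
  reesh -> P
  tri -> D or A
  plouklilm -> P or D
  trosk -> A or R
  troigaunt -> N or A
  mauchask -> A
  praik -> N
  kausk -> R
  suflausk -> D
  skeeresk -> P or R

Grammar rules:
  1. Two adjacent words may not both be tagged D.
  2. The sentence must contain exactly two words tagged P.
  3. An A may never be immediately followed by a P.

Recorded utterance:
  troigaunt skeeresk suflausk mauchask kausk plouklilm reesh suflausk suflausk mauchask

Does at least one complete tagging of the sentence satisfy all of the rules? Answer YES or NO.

Candidates per position — 1:troigaunt {N,A}; 2:skeeresk {P,R}; 3:suflausk {D}; 4:mauchask {A}; 5:kausk {R}; 6:plouklilm {P,D}; 7:reesh {P}; 8:suflausk {D}; 9:suflausk {D}; 10:mauchask {A}.
Rule 1 cannot be satisfied by any choice of tags from the lexicon.
So there is no consistent tagging.

NO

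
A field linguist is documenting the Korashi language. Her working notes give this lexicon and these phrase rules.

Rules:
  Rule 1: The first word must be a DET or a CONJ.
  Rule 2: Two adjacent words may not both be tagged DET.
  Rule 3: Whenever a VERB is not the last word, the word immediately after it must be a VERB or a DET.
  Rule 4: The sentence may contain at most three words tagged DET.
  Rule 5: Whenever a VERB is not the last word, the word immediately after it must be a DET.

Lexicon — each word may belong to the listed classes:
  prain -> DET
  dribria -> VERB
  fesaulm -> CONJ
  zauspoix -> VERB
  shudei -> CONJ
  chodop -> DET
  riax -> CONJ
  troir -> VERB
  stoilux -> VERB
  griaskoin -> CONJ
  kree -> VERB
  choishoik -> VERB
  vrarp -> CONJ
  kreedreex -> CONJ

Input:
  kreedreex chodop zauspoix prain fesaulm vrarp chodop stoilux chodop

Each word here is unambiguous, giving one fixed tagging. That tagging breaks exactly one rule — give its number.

4

Fixed tagging: CONJ DET VERB DET CONJ CONJ DET VERB DET.
Rule check: R1 pass, R2 pass, R3 pass, R4 fail, R5 pass.
Only rule 4 fails.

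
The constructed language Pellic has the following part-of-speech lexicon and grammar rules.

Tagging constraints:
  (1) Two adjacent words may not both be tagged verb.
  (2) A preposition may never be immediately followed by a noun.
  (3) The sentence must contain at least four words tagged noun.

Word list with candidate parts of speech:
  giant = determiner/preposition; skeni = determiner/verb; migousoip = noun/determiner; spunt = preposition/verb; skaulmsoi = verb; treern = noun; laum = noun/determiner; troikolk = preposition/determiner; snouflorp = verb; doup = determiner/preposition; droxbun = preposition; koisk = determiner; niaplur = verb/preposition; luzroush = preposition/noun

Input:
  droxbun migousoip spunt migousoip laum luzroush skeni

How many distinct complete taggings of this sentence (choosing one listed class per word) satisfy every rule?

Candidates per position — 1:droxbun {preposition}; 2:migousoip {noun,determiner}; 3:spunt {preposition,verb}; 4:migousoip {noun,determiner}; 5:laum {noun,determiner}; 6:luzroush {preposition,noun}; 7:skeni {determiner,verb}.
There are 64 candidate sequences in total.
Every candidate sequence violates at least one rule; no consistent tagging exists.
Count = 0.

0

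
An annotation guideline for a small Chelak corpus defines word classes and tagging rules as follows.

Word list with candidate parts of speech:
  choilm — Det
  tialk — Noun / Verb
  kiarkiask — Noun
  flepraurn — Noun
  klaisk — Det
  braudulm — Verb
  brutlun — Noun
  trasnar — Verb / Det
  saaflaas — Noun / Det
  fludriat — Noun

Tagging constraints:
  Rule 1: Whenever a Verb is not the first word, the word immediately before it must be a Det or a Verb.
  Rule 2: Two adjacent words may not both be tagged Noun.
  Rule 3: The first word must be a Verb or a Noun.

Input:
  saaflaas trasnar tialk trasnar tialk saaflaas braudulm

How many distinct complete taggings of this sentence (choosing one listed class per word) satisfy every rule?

Candidates per position — 1:saaflaas {Noun,Det}; 2:trasnar {Verb,Det}; 3:tialk {Noun,Verb}; 4:trasnar {Verb,Det}; 5:tialk {Noun,Verb}; 6:saaflaas {Noun,Det}; 7:braudulm {Verb}.
There are 64 candidate sequences in total.
Checking each against the rules leaves 6 sequences.
Count = 6.

6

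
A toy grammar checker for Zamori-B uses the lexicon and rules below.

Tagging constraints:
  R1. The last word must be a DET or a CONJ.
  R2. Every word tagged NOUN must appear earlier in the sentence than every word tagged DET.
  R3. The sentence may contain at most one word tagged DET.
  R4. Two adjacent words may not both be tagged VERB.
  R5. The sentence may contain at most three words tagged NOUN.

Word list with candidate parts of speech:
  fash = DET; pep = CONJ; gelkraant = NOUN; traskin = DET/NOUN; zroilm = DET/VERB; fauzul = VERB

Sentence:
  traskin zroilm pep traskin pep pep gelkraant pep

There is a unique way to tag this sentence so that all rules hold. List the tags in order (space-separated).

Candidates per position — 1:traskin {DET,NOUN}; 2:zroilm {DET,VERB}; 3:pep {CONJ}; 4:traskin {DET,NOUN}; 5:pep {CONJ}; 6:pep {CONJ}; 7:gelkraant {NOUN}; 8:pep {CONJ}.
Position 1: DET is ruled out by rule 2; that leaves NOUN.
Position 2: DET is ruled out by rule 2; that leaves VERB.
Position 4: DET is ruled out by rule 2; that leaves NOUN.
That leaves exactly one tagging: NOUN VERB CONJ NOUN CONJ CONJ NOUN CONJ.
Rule-by-rule: rule 1 satisfied; rule 2 satisfied; rule 3 satisfied; rule 4 satisfied; rule 5 satisfied.

NOUN VERB CONJ NOUN CONJ CONJ NOUN CONJ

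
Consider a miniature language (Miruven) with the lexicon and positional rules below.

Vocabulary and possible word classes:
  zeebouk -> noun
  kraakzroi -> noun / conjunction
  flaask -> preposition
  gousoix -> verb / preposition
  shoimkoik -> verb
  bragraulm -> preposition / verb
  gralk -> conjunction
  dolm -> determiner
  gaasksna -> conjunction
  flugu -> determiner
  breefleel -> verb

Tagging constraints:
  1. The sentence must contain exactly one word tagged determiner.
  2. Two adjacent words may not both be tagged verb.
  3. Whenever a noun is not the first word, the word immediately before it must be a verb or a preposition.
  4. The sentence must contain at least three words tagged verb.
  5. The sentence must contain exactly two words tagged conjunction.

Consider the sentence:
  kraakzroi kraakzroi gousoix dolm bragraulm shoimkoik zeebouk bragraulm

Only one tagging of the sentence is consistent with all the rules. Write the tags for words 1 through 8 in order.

conjunction conjunction verb determiner preposition verb noun verb

Candidates per position — 1:kraakzroi {noun,conjunction}; 2:kraakzroi {noun,conjunction}; 3:gousoix {verb,preposition}; 4:dolm {determiner}; 5:bragraulm {preposition,verb}; 6:shoimkoik {verb}; 7:zeebouk {noun}; 8:bragraulm {preposition,verb}.
At position 1, choosing noun makes rule 5 impossible to satisfy; hence conjunction.
At position 2, choosing noun makes rule 3 impossible to satisfy; hence conjunction.
At position 5, choosing verb makes rule 2 impossible to satisfy; hence preposition.
At position 8, choosing preposition makes rule 4 impossible to satisfy; hence verb.
At position 3, choosing preposition makes rule 4 impossible to satisfy; hence verb.
The unique satisfying tagging is: conjunction conjunction verb determiner preposition verb noun verb.
Checking: rule 1 satisfied; rule 2 satisfied; rule 3 satisfied; rule 4 satisfied; rule 5 satisfied.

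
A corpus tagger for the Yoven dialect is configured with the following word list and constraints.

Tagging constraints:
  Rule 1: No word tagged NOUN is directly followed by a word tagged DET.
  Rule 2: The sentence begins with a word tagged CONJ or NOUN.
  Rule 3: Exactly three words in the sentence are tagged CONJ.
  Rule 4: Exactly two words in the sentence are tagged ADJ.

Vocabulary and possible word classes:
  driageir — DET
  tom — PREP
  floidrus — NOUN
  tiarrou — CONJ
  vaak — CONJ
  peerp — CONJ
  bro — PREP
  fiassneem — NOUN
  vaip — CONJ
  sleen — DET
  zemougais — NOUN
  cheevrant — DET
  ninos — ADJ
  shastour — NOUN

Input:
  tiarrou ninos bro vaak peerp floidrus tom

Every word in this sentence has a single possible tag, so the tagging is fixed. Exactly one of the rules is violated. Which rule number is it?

4

Fixed tagging: CONJ ADJ PREP CONJ CONJ NOUN PREP.
Applying the rules: R1 ✓, R2 ✓, R3 ✓, R4 ✗.
Only rule 4 fails.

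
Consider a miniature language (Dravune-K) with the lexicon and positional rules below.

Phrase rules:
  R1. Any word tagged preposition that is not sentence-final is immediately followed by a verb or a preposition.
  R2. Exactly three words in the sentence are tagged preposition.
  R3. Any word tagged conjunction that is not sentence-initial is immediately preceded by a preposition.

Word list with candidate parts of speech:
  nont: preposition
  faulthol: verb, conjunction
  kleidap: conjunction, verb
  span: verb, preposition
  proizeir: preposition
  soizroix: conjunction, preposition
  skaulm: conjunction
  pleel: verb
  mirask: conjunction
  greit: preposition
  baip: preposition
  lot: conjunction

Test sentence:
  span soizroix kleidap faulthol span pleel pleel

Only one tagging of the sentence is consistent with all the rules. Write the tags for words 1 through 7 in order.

Candidates per position — 1:span {verb,preposition}; 2:soizroix {conjunction,preposition}; 3:kleidap {conjunction,verb}; 4:faulthol {verb,conjunction}; 5:span {verb,preposition}; 6:pleel {verb}; 7:pleel {verb}.
Position 1: tagging it verb would leave rule 2 unsatisfiable, so it must be preposition.
Position 2: tagging it conjunction would leave rule 1 unsatisfiable, so it must be preposition.
Position 3: tagging it conjunction would leave rule 1 unsatisfiable, so it must be verb.
Position 4: tagging it conjunction would leave rule 3 unsatisfiable, so it must be verb.
Position 5: tagging it verb would leave rule 2 unsatisfiable, so it must be preposition.
The unique satisfying tagging is: preposition preposition verb verb preposition verb verb.
Checking: rule 1 holds; rule 2 holds; rule 3 holds.

preposition preposition verb verb preposition verb verb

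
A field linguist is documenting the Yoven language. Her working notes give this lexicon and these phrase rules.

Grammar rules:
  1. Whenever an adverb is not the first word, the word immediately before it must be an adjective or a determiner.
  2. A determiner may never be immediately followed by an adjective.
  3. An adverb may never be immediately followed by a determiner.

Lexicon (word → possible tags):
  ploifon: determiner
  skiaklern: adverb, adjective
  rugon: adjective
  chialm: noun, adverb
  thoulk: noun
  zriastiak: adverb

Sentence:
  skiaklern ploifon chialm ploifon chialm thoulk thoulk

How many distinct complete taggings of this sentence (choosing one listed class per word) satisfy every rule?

2

Candidates per position — 1:skiaklern {adverb,adjective}; 2:ploifon {determiner}; 3:chialm {noun,adverb}; 4:ploifon {determiner}; 5:chialm {noun,adverb}; 6:thoulk {noun}; 7:thoulk {noun}.
There are 8 candidate sequences in total.
The sequences that satisfy every rule: adjective determiner noun determiner noun noun noun; adjective determiner noun determiner adverb noun noun.
Count = 2.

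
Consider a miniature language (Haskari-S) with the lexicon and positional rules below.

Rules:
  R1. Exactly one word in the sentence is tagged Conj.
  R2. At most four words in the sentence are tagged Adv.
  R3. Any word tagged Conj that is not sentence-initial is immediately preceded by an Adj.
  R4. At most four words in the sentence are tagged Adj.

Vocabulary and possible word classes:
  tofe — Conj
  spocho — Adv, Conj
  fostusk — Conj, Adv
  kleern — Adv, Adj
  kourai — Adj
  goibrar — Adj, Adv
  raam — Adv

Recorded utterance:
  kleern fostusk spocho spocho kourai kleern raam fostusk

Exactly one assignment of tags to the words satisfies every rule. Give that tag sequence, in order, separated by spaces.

Adj Conj Adv Adv Adj Adj Adv Adv

Candidates per position — 1:kleern {Adv,Adj}; 2:fostusk {Conj,Adv}; 3:spocho {Adv,Conj}; 4:spocho {Adv,Conj}; 5:kourai {Adj}; 6:kleern {Adv,Adj}; 7:raam {Adv}; 8:fostusk {Conj,Adv}.
At position 3, choosing Conj makes rule 3 impossible to satisfy; hence Adv.
At position 4, choosing Conj makes rule 3 impossible to satisfy; hence Adv.
At position 8, choosing Conj makes rule 3 impossible to satisfy; hence Adv.
At position 1, choosing Adv makes rule 2 impossible to satisfy; hence Adj.
At position 2, choosing Adv makes rule 1 impossible to satisfy; hence Conj.
At position 6, choosing Adv makes rule 2 impossible to satisfy; hence Adj.
So the tagging must be: Adj Conj Adv Adv Adj Adj Adv Adv.
Verifying each rule — rule 1 holds; rule 2 holds; rule 3 holds; rule 4 holds.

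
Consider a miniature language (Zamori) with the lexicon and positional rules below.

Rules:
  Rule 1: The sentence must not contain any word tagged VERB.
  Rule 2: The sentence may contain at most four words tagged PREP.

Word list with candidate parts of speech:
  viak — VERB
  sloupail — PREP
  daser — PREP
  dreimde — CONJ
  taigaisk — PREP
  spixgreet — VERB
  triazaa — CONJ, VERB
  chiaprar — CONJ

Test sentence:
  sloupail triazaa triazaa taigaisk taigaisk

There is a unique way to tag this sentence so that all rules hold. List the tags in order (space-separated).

Candidates per position — 1:sloupail {PREP}; 2:triazaa {CONJ,VERB}; 3:triazaa {CONJ,VERB}; 4:taigaisk {PREP}; 5:taigaisk {PREP}.
If word 2 were VERB, no tagging could satisfy rule 1; so word 2 is CONJ.
If word 3 were VERB, no tagging could satisfy rule 1; so word 3 is CONJ.
The only consistent sequence is: PREP CONJ CONJ PREP PREP.
Check: rule 1 ok; rule 2 ok.

PREP CONJ CONJ PREP PREP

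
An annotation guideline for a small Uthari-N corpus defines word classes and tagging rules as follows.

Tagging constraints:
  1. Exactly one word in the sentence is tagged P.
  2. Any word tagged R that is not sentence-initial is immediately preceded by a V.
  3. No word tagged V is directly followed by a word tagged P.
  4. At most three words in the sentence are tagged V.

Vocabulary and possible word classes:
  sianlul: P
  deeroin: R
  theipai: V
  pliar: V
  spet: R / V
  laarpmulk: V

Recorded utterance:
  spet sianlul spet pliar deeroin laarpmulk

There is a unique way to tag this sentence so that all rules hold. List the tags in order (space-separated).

Candidates per position — 1:spet {R,V}; 2:sianlul {P}; 3:spet {R,V}; 4:pliar {V}; 5:deeroin {R}; 6:laarpmulk {V}.
Word 1 cannot be V — rule 3 would then fail for every completion. It is R.
Word 3 cannot be R — rule 2 would then fail for every completion. It is V.
The unique satisfying tagging is: R P V V R V.
Rule-by-rule: rule 1 ✓; rule 2 ✓; rule 3 ✓; rule 4 ✓.

R P V V R V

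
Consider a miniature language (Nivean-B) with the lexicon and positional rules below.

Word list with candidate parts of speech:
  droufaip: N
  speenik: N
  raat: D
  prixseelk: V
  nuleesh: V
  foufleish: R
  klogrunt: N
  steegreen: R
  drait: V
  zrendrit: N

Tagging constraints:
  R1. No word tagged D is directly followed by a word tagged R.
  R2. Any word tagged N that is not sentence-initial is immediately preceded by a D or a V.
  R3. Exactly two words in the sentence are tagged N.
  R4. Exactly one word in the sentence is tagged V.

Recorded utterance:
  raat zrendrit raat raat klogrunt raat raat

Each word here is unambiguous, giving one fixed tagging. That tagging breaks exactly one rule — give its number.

Fixed tagging: D N D D N D D.
Applying the rules: R1 holds, R2 holds, R3 holds, R4 violated.
Only rule 4 fails.

4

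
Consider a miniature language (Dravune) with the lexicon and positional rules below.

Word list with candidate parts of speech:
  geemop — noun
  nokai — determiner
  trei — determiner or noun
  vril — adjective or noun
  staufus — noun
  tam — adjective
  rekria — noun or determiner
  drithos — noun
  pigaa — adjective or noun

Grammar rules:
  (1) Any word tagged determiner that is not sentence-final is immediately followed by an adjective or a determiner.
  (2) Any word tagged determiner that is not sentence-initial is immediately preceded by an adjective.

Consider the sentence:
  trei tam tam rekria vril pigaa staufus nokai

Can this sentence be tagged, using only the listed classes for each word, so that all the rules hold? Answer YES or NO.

Candidates per position — 1:trei {determiner,noun}; 2:tam {adjective}; 3:tam {adjective}; 4:rekria {noun,determiner}; 5:vril {adjective,noun}; 6:pigaa {adjective,noun}; 7:staufus {noun}; 8:nokai {determiner}.
Rule 2 cannot be satisfied by any choice of tags from the lexicon.
So there is no consistent tagging.

NO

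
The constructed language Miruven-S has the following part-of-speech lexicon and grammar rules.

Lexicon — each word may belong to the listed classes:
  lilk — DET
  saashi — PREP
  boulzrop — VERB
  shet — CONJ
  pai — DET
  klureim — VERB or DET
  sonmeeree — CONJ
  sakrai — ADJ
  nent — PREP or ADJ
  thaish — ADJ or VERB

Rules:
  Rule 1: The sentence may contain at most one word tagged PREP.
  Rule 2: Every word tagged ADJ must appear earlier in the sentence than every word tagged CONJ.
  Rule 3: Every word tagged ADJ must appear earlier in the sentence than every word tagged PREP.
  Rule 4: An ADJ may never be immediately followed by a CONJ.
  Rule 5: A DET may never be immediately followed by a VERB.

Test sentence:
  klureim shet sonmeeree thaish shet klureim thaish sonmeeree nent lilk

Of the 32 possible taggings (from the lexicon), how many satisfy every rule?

2

Candidates per position — 1:klureim {VERB,DET}; 2:shet {CONJ}; 3:sonmeeree {CONJ}; 4:thaish {ADJ,VERB}; 5:shet {CONJ}; 6:klureim {VERB,DET}; 7:thaish {ADJ,VERB}; 8:sonmeeree {CONJ}; 9:nent {PREP,ADJ}; 10:lilk {DET}.
There are 32 candidate sequences in total.
The sequences that satisfy every rule: VERB CONJ CONJ VERB CONJ VERB VERB CONJ PREP DET; DET CONJ CONJ VERB CONJ VERB VERB CONJ PREP DET.
Count = 2.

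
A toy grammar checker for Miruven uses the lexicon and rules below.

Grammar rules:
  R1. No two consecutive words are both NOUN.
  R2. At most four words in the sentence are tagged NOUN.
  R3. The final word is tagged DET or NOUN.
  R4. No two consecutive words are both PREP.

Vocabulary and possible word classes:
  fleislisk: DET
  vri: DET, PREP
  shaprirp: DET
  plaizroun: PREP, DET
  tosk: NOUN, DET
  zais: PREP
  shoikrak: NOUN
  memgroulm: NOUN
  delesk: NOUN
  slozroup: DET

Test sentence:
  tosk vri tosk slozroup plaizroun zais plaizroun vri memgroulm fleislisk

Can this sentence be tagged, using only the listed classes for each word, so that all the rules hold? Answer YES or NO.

Candidates per position — 1:tosk {NOUN,DET}; 2:vri {DET,PREP}; 3:tosk {NOUN,DET}; 4:slozroup {DET}; 5:plaizroun {PREP,DET}; 6:zais {PREP}; 7:plaizroun {PREP,DET}; 8:vri {DET,PREP}; 9:memgroulm {NOUN}; 10:fleislisk {DET}.
One satisfying assignment: DET DET NOUN DET DET PREP DET DET NOUN DET.
Checking: rule 1 ✓; rule 2 ✓; rule 3 ✓; rule 4 ✓.

YES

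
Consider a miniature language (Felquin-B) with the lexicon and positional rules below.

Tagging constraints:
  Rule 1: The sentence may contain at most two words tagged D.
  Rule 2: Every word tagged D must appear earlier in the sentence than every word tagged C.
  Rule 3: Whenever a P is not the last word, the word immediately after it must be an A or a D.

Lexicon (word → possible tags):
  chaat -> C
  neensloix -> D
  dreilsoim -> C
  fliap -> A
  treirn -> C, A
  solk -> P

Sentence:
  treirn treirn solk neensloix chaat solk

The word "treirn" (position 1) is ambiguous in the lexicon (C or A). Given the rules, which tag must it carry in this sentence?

A

Candidates per position — 1:treirn {C,A}; 2:treirn {C,A}; 3:solk {P}; 4:neensloix {D}; 5:chaat {C}; 6:solk {P}.
Position 1: C is ruled out by rule 2; that leaves A.
Position 2: C is ruled out by rule 2; that leaves A.
The only consistent sequence is: A A P D C P.
Rule-by-rule: rule 1 ✓; rule 2 ✓; rule 3 ✓.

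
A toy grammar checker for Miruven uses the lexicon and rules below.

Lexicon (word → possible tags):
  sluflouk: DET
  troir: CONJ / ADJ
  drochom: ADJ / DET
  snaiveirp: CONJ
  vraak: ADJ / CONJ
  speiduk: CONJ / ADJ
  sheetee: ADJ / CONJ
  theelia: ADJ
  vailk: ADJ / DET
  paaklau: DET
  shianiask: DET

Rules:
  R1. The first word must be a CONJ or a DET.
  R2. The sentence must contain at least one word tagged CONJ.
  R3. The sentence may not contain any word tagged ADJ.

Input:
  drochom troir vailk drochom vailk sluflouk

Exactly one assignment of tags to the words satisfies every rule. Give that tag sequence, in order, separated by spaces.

Candidates per position — 1:drochom {ADJ,DET}; 2:troir {CONJ,ADJ}; 3:vailk {ADJ,DET}; 4:drochom {ADJ,DET}; 5:vailk {ADJ,DET}; 6:sluflouk {DET}.
Position 1: tagging it ADJ would leave rule 1 unsatisfiable, so it must be DET.
Position 2: tagging it ADJ would leave rule 2 unsatisfiable, so it must be CONJ.
Position 3: tagging it ADJ would leave rule 3 unsatisfiable, so it must be DET.
Position 4: tagging it ADJ would leave rule 3 unsatisfiable, so it must be DET.
Position 5: tagging it ADJ would leave rule 3 unsatisfiable, so it must be DET.
That leaves exactly one tagging: DET CONJ DET DET DET DET.
Rule-by-rule: rule 1 ok; rule 2 ok; rule 3 ok.

DET CONJ DET DET DET DET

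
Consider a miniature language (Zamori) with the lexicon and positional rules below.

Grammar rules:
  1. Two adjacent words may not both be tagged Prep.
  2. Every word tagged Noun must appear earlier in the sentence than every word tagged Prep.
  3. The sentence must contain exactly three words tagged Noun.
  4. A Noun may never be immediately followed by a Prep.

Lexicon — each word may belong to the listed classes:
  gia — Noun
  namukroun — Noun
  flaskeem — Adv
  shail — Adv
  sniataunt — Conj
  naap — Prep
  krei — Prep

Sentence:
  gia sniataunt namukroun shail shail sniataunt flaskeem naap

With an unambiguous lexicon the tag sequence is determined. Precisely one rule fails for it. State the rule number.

Fixed tagging: Noun Conj Noun Adv Adv Conj Adv Prep.
Rule check: R1 pass, R2 pass, R3 fail, R4 pass.
Only rule 3 fails.

3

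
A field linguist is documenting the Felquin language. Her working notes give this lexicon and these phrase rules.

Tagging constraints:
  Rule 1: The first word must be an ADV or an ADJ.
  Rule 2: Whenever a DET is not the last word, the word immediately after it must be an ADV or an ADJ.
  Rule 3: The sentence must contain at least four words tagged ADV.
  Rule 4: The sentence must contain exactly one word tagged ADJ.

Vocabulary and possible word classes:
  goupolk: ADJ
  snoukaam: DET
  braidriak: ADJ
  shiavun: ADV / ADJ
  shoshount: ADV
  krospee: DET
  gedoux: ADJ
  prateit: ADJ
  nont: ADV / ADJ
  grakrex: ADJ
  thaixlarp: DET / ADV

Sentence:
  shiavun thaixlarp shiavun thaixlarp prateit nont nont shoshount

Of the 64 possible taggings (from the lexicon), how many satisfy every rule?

4

Candidates per position — 1:shiavun {ADV,ADJ}; 2:thaixlarp {DET,ADV}; 3:shiavun {ADV,ADJ}; 4:thaixlarp {DET,ADV}; 5:prateit {ADJ}; 6:nont {ADV,ADJ}; 7:nont {ADV,ADJ}; 8:shoshount {ADV}.
There are 64 candidate sequences in total.
The sequences that satisfy every rule: ADV DET ADV DET ADJ ADV ADV ADV; ADV DET ADV ADV ADJ ADV ADV ADV; ADV ADV ADV DET ADJ ADV ADV ADV; ADV ADV ADV ADV ADJ ADV ADV ADV.
Count = 4.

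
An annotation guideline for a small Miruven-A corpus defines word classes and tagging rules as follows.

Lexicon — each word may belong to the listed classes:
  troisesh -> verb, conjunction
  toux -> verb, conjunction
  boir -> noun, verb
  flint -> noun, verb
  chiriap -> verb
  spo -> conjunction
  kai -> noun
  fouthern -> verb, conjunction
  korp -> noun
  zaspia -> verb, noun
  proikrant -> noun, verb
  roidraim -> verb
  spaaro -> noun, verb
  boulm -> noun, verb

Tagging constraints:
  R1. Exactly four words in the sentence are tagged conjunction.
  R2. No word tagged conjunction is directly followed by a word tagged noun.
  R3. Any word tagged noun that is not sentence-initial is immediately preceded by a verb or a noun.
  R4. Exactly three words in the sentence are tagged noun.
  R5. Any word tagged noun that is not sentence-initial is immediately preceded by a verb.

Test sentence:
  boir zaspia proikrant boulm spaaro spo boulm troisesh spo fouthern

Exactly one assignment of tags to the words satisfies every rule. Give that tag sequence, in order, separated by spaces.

noun verb noun verb noun conjunction verb conjunction conjunction conjunction

Candidates per position — 1:boir {noun,verb}; 2:zaspia {verb,noun}; 3:proikrant {noun,verb}; 4:boulm {noun,verb}; 5:spaaro {noun,verb}; 6:spo {conjunction}; 7:boulm {noun,verb}; 8:troisesh {verb,conjunction}; 9:spo {conjunction}; 10:fouthern {verb,conjunction}.
Position 7: noun is ruled out by rule 2; that leaves verb.
Position 8: verb is ruled out by rule 1; that leaves conjunction.
Position 10: verb is ruled out by rule 1; that leaves conjunction.
The remaining ambiguous positions (1, 2, 3, 4, 5) are resolved jointly — only one combination satisfies every rule.
The only consistent sequence is: noun verb noun verb noun conjunction verb conjunction conjunction conjunction.
Checking: rule 1 ✓; rule 2 ✓; rule 3 ✓; rule 4 ✓; rule 5 ✓.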